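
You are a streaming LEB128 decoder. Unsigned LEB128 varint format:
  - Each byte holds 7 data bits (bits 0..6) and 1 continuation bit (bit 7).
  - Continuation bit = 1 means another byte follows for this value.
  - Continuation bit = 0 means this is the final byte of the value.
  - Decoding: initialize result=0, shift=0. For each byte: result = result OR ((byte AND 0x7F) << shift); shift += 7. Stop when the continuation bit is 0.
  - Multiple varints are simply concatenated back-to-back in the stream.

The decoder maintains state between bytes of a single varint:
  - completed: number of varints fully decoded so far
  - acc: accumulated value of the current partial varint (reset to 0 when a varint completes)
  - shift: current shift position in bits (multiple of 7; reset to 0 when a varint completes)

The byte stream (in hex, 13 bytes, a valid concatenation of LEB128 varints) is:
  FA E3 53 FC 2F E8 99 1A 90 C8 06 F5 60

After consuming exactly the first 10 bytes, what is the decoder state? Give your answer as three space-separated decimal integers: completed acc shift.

Answer: 3 9232 14

Derivation:
byte[0]=0xFA cont=1 payload=0x7A: acc |= 122<<0 -> completed=0 acc=122 shift=7
byte[1]=0xE3 cont=1 payload=0x63: acc |= 99<<7 -> completed=0 acc=12794 shift=14
byte[2]=0x53 cont=0 payload=0x53: varint #1 complete (value=1372666); reset -> completed=1 acc=0 shift=0
byte[3]=0xFC cont=1 payload=0x7C: acc |= 124<<0 -> completed=1 acc=124 shift=7
byte[4]=0x2F cont=0 payload=0x2F: varint #2 complete (value=6140); reset -> completed=2 acc=0 shift=0
byte[5]=0xE8 cont=1 payload=0x68: acc |= 104<<0 -> completed=2 acc=104 shift=7
byte[6]=0x99 cont=1 payload=0x19: acc |= 25<<7 -> completed=2 acc=3304 shift=14
byte[7]=0x1A cont=0 payload=0x1A: varint #3 complete (value=429288); reset -> completed=3 acc=0 shift=0
byte[8]=0x90 cont=1 payload=0x10: acc |= 16<<0 -> completed=3 acc=16 shift=7
byte[9]=0xC8 cont=1 payload=0x48: acc |= 72<<7 -> completed=3 acc=9232 shift=14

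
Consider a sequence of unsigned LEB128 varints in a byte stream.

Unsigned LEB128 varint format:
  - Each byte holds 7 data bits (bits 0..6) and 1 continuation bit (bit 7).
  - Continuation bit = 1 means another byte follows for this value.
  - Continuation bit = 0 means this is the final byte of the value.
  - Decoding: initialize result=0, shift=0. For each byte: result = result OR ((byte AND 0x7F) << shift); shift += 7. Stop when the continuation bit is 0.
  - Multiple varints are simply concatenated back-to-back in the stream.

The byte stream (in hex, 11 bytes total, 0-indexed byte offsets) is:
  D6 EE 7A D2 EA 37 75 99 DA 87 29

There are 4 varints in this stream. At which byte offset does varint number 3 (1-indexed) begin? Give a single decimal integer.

  byte[0]=0xD6 cont=1 payload=0x56=86: acc |= 86<<0 -> acc=86 shift=7
  byte[1]=0xEE cont=1 payload=0x6E=110: acc |= 110<<7 -> acc=14166 shift=14
  byte[2]=0x7A cont=0 payload=0x7A=122: acc |= 122<<14 -> acc=2013014 shift=21 [end]
Varint 1: bytes[0:3] = D6 EE 7A -> value 2013014 (3 byte(s))
  byte[3]=0xD2 cont=1 payload=0x52=82: acc |= 82<<0 -> acc=82 shift=7
  byte[4]=0xEA cont=1 payload=0x6A=106: acc |= 106<<7 -> acc=13650 shift=14
  byte[5]=0x37 cont=0 payload=0x37=55: acc |= 55<<14 -> acc=914770 shift=21 [end]
Varint 2: bytes[3:6] = D2 EA 37 -> value 914770 (3 byte(s))
  byte[6]=0x75 cont=0 payload=0x75=117: acc |= 117<<0 -> acc=117 shift=7 [end]
Varint 3: bytes[6:7] = 75 -> value 117 (1 byte(s))
  byte[7]=0x99 cont=1 payload=0x19=25: acc |= 25<<0 -> acc=25 shift=7
  byte[8]=0xDA cont=1 payload=0x5A=90: acc |= 90<<7 -> acc=11545 shift=14
  byte[9]=0x87 cont=1 payload=0x07=7: acc |= 7<<14 -> acc=126233 shift=21
  byte[10]=0x29 cont=0 payload=0x29=41: acc |= 41<<21 -> acc=86109465 shift=28 [end]
Varint 4: bytes[7:11] = 99 DA 87 29 -> value 86109465 (4 byte(s))

Answer: 6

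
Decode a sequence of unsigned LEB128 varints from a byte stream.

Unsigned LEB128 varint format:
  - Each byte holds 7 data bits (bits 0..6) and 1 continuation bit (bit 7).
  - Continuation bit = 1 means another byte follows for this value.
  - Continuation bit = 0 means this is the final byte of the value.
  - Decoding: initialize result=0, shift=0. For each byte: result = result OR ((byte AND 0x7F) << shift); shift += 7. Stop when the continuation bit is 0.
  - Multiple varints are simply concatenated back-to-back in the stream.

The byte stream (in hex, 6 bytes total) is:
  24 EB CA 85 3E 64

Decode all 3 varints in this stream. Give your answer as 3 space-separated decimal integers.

Answer: 36 130114923 100

Derivation:
  byte[0]=0x24 cont=0 payload=0x24=36: acc |= 36<<0 -> acc=36 shift=7 [end]
Varint 1: bytes[0:1] = 24 -> value 36 (1 byte(s))
  byte[1]=0xEB cont=1 payload=0x6B=107: acc |= 107<<0 -> acc=107 shift=7
  byte[2]=0xCA cont=1 payload=0x4A=74: acc |= 74<<7 -> acc=9579 shift=14
  byte[3]=0x85 cont=1 payload=0x05=5: acc |= 5<<14 -> acc=91499 shift=21
  byte[4]=0x3E cont=0 payload=0x3E=62: acc |= 62<<21 -> acc=130114923 shift=28 [end]
Varint 2: bytes[1:5] = EB CA 85 3E -> value 130114923 (4 byte(s))
  byte[5]=0x64 cont=0 payload=0x64=100: acc |= 100<<0 -> acc=100 shift=7 [end]
Varint 3: bytes[5:6] = 64 -> value 100 (1 byte(s))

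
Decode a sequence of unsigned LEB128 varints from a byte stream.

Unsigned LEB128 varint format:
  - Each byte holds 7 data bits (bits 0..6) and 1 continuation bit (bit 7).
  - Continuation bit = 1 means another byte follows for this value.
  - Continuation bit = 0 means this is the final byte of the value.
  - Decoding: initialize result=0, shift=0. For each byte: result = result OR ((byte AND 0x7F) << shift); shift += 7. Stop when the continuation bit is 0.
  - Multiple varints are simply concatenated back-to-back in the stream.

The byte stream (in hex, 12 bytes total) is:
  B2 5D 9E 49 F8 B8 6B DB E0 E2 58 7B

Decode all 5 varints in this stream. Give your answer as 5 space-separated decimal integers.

Answer: 11954 9374 1760376 186167387 123

Derivation:
  byte[0]=0xB2 cont=1 payload=0x32=50: acc |= 50<<0 -> acc=50 shift=7
  byte[1]=0x5D cont=0 payload=0x5D=93: acc |= 93<<7 -> acc=11954 shift=14 [end]
Varint 1: bytes[0:2] = B2 5D -> value 11954 (2 byte(s))
  byte[2]=0x9E cont=1 payload=0x1E=30: acc |= 30<<0 -> acc=30 shift=7
  byte[3]=0x49 cont=0 payload=0x49=73: acc |= 73<<7 -> acc=9374 shift=14 [end]
Varint 2: bytes[2:4] = 9E 49 -> value 9374 (2 byte(s))
  byte[4]=0xF8 cont=1 payload=0x78=120: acc |= 120<<0 -> acc=120 shift=7
  byte[5]=0xB8 cont=1 payload=0x38=56: acc |= 56<<7 -> acc=7288 shift=14
  byte[6]=0x6B cont=0 payload=0x6B=107: acc |= 107<<14 -> acc=1760376 shift=21 [end]
Varint 3: bytes[4:7] = F8 B8 6B -> value 1760376 (3 byte(s))
  byte[7]=0xDB cont=1 payload=0x5B=91: acc |= 91<<0 -> acc=91 shift=7
  byte[8]=0xE0 cont=1 payload=0x60=96: acc |= 96<<7 -> acc=12379 shift=14
  byte[9]=0xE2 cont=1 payload=0x62=98: acc |= 98<<14 -> acc=1618011 shift=21
  byte[10]=0x58 cont=0 payload=0x58=88: acc |= 88<<21 -> acc=186167387 shift=28 [end]
Varint 4: bytes[7:11] = DB E0 E2 58 -> value 186167387 (4 byte(s))
  byte[11]=0x7B cont=0 payload=0x7B=123: acc |= 123<<0 -> acc=123 shift=7 [end]
Varint 5: bytes[11:12] = 7B -> value 123 (1 byte(s))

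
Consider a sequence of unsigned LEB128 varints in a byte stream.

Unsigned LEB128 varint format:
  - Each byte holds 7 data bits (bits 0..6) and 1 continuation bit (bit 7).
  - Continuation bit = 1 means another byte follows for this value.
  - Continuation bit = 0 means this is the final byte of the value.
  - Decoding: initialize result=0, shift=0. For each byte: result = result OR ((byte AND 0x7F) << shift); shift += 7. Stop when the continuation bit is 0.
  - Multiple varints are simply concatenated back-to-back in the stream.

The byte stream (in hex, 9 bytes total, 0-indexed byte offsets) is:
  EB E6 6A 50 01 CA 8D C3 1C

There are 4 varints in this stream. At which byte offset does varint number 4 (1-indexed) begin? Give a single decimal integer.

Answer: 5

Derivation:
  byte[0]=0xEB cont=1 payload=0x6B=107: acc |= 107<<0 -> acc=107 shift=7
  byte[1]=0xE6 cont=1 payload=0x66=102: acc |= 102<<7 -> acc=13163 shift=14
  byte[2]=0x6A cont=0 payload=0x6A=106: acc |= 106<<14 -> acc=1749867 shift=21 [end]
Varint 1: bytes[0:3] = EB E6 6A -> value 1749867 (3 byte(s))
  byte[3]=0x50 cont=0 payload=0x50=80: acc |= 80<<0 -> acc=80 shift=7 [end]
Varint 2: bytes[3:4] = 50 -> value 80 (1 byte(s))
  byte[4]=0x01 cont=0 payload=0x01=1: acc |= 1<<0 -> acc=1 shift=7 [end]
Varint 3: bytes[4:5] = 01 -> value 1 (1 byte(s))
  byte[5]=0xCA cont=1 payload=0x4A=74: acc |= 74<<0 -> acc=74 shift=7
  byte[6]=0x8D cont=1 payload=0x0D=13: acc |= 13<<7 -> acc=1738 shift=14
  byte[7]=0xC3 cont=1 payload=0x43=67: acc |= 67<<14 -> acc=1099466 shift=21
  byte[8]=0x1C cont=0 payload=0x1C=28: acc |= 28<<21 -> acc=59819722 shift=28 [end]
Varint 4: bytes[5:9] = CA 8D C3 1C -> value 59819722 (4 byte(s))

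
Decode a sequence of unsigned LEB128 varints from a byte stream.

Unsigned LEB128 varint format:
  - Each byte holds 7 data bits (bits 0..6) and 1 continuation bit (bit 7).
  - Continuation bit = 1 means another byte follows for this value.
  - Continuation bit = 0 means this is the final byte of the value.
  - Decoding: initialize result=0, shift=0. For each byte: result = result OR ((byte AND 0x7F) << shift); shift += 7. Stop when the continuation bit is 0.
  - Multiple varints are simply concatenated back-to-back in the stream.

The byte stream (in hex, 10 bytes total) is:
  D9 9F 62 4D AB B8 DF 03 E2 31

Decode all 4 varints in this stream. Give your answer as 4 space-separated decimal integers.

  byte[0]=0xD9 cont=1 payload=0x59=89: acc |= 89<<0 -> acc=89 shift=7
  byte[1]=0x9F cont=1 payload=0x1F=31: acc |= 31<<7 -> acc=4057 shift=14
  byte[2]=0x62 cont=0 payload=0x62=98: acc |= 98<<14 -> acc=1609689 shift=21 [end]
Varint 1: bytes[0:3] = D9 9F 62 -> value 1609689 (3 byte(s))
  byte[3]=0x4D cont=0 payload=0x4D=77: acc |= 77<<0 -> acc=77 shift=7 [end]
Varint 2: bytes[3:4] = 4D -> value 77 (1 byte(s))
  byte[4]=0xAB cont=1 payload=0x2B=43: acc |= 43<<0 -> acc=43 shift=7
  byte[5]=0xB8 cont=1 payload=0x38=56: acc |= 56<<7 -> acc=7211 shift=14
  byte[6]=0xDF cont=1 payload=0x5F=95: acc |= 95<<14 -> acc=1563691 shift=21
  byte[7]=0x03 cont=0 payload=0x03=3: acc |= 3<<21 -> acc=7855147 shift=28 [end]
Varint 3: bytes[4:8] = AB B8 DF 03 -> value 7855147 (4 byte(s))
  byte[8]=0xE2 cont=1 payload=0x62=98: acc |= 98<<0 -> acc=98 shift=7
  byte[9]=0x31 cont=0 payload=0x31=49: acc |= 49<<7 -> acc=6370 shift=14 [end]
Varint 4: bytes[8:10] = E2 31 -> value 6370 (2 byte(s))

Answer: 1609689 77 7855147 6370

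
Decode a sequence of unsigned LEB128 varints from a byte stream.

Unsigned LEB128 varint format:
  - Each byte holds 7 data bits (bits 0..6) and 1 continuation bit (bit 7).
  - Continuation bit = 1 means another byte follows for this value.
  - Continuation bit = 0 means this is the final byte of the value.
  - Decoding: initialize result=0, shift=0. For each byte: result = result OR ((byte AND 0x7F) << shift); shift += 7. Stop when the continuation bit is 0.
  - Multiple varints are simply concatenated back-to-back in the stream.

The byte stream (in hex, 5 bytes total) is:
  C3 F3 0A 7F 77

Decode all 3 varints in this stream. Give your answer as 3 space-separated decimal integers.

Answer: 178627 127 119

Derivation:
  byte[0]=0xC3 cont=1 payload=0x43=67: acc |= 67<<0 -> acc=67 shift=7
  byte[1]=0xF3 cont=1 payload=0x73=115: acc |= 115<<7 -> acc=14787 shift=14
  byte[2]=0x0A cont=0 payload=0x0A=10: acc |= 10<<14 -> acc=178627 shift=21 [end]
Varint 1: bytes[0:3] = C3 F3 0A -> value 178627 (3 byte(s))
  byte[3]=0x7F cont=0 payload=0x7F=127: acc |= 127<<0 -> acc=127 shift=7 [end]
Varint 2: bytes[3:4] = 7F -> value 127 (1 byte(s))
  byte[4]=0x77 cont=0 payload=0x77=119: acc |= 119<<0 -> acc=119 shift=7 [end]
Varint 3: bytes[4:5] = 77 -> value 119 (1 byte(s))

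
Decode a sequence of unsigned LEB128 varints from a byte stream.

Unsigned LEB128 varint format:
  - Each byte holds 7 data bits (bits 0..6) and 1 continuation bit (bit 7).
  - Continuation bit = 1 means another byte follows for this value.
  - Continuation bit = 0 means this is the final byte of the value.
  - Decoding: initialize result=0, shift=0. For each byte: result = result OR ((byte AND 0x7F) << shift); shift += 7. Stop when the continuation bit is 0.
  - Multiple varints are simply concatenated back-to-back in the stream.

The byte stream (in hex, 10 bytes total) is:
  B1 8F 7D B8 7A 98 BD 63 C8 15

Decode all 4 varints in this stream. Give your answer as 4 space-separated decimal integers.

Answer: 2049969 15672 1629848 2760

Derivation:
  byte[0]=0xB1 cont=1 payload=0x31=49: acc |= 49<<0 -> acc=49 shift=7
  byte[1]=0x8F cont=1 payload=0x0F=15: acc |= 15<<7 -> acc=1969 shift=14
  byte[2]=0x7D cont=0 payload=0x7D=125: acc |= 125<<14 -> acc=2049969 shift=21 [end]
Varint 1: bytes[0:3] = B1 8F 7D -> value 2049969 (3 byte(s))
  byte[3]=0xB8 cont=1 payload=0x38=56: acc |= 56<<0 -> acc=56 shift=7
  byte[4]=0x7A cont=0 payload=0x7A=122: acc |= 122<<7 -> acc=15672 shift=14 [end]
Varint 2: bytes[3:5] = B8 7A -> value 15672 (2 byte(s))
  byte[5]=0x98 cont=1 payload=0x18=24: acc |= 24<<0 -> acc=24 shift=7
  byte[6]=0xBD cont=1 payload=0x3D=61: acc |= 61<<7 -> acc=7832 shift=14
  byte[7]=0x63 cont=0 payload=0x63=99: acc |= 99<<14 -> acc=1629848 shift=21 [end]
Varint 3: bytes[5:8] = 98 BD 63 -> value 1629848 (3 byte(s))
  byte[8]=0xC8 cont=1 payload=0x48=72: acc |= 72<<0 -> acc=72 shift=7
  byte[9]=0x15 cont=0 payload=0x15=21: acc |= 21<<7 -> acc=2760 shift=14 [end]
Varint 4: bytes[8:10] = C8 15 -> value 2760 (2 byte(s))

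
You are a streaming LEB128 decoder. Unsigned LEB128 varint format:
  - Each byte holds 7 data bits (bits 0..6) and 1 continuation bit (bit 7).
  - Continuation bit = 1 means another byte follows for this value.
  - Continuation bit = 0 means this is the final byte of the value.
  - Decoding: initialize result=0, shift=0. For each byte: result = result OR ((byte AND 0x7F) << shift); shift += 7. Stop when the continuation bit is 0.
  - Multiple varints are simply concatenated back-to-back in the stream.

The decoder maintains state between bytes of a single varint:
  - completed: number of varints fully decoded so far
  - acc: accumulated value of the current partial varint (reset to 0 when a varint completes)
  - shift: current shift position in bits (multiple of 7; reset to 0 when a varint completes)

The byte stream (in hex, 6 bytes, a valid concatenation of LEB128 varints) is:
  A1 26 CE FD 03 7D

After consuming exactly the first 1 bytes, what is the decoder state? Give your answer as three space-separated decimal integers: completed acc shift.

Answer: 0 33 7

Derivation:
byte[0]=0xA1 cont=1 payload=0x21: acc |= 33<<0 -> completed=0 acc=33 shift=7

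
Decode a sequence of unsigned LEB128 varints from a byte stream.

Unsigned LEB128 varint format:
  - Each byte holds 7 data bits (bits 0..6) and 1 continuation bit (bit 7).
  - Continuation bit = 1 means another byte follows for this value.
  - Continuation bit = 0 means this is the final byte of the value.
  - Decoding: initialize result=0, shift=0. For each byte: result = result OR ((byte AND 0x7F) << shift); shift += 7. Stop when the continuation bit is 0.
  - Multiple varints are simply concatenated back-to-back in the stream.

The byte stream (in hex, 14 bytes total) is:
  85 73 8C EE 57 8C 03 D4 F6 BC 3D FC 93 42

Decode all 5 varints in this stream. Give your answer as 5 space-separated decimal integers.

  byte[0]=0x85 cont=1 payload=0x05=5: acc |= 5<<0 -> acc=5 shift=7
  byte[1]=0x73 cont=0 payload=0x73=115: acc |= 115<<7 -> acc=14725 shift=14 [end]
Varint 1: bytes[0:2] = 85 73 -> value 14725 (2 byte(s))
  byte[2]=0x8C cont=1 payload=0x0C=12: acc |= 12<<0 -> acc=12 shift=7
  byte[3]=0xEE cont=1 payload=0x6E=110: acc |= 110<<7 -> acc=14092 shift=14
  byte[4]=0x57 cont=0 payload=0x57=87: acc |= 87<<14 -> acc=1439500 shift=21 [end]
Varint 2: bytes[2:5] = 8C EE 57 -> value 1439500 (3 byte(s))
  byte[5]=0x8C cont=1 payload=0x0C=12: acc |= 12<<0 -> acc=12 shift=7
  byte[6]=0x03 cont=0 payload=0x03=3: acc |= 3<<7 -> acc=396 shift=14 [end]
Varint 3: bytes[5:7] = 8C 03 -> value 396 (2 byte(s))
  byte[7]=0xD4 cont=1 payload=0x54=84: acc |= 84<<0 -> acc=84 shift=7
  byte[8]=0xF6 cont=1 payload=0x76=118: acc |= 118<<7 -> acc=15188 shift=14
  byte[9]=0xBC cont=1 payload=0x3C=60: acc |= 60<<14 -> acc=998228 shift=21
  byte[10]=0x3D cont=0 payload=0x3D=61: acc |= 61<<21 -> acc=128924500 shift=28 [end]
Varint 4: bytes[7:11] = D4 F6 BC 3D -> value 128924500 (4 byte(s))
  byte[11]=0xFC cont=1 payload=0x7C=124: acc |= 124<<0 -> acc=124 shift=7
  byte[12]=0x93 cont=1 payload=0x13=19: acc |= 19<<7 -> acc=2556 shift=14
  byte[13]=0x42 cont=0 payload=0x42=66: acc |= 66<<14 -> acc=1083900 shift=21 [end]
Varint 5: bytes[11:14] = FC 93 42 -> value 1083900 (3 byte(s))

Answer: 14725 1439500 396 128924500 1083900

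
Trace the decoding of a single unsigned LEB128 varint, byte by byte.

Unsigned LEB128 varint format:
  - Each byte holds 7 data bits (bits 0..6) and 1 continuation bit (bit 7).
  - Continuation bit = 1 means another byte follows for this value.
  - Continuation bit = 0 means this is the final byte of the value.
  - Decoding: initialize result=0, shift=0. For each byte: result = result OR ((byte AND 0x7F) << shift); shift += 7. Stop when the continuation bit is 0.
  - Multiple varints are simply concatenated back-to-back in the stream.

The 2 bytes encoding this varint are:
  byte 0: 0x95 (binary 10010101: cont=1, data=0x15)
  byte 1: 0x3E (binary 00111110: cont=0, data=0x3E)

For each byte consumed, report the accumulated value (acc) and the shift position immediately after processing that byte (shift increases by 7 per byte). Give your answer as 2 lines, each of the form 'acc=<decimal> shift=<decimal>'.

byte 0=0x95: payload=0x15=21, contrib = 21<<0 = 21; acc -> 21, shift -> 7
byte 1=0x3E: payload=0x3E=62, contrib = 62<<7 = 7936; acc -> 7957, shift -> 14

Answer: acc=21 shift=7
acc=7957 shift=14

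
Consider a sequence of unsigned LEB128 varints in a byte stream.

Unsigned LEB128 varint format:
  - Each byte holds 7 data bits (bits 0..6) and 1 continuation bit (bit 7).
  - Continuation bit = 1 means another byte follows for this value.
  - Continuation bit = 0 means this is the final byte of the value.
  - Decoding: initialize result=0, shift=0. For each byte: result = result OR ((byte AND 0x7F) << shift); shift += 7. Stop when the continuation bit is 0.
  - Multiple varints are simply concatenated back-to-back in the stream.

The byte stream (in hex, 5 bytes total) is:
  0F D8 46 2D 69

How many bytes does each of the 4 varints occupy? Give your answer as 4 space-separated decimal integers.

Answer: 1 2 1 1

Derivation:
  byte[0]=0x0F cont=0 payload=0x0F=15: acc |= 15<<0 -> acc=15 shift=7 [end]
Varint 1: bytes[0:1] = 0F -> value 15 (1 byte(s))
  byte[1]=0xD8 cont=1 payload=0x58=88: acc |= 88<<0 -> acc=88 shift=7
  byte[2]=0x46 cont=0 payload=0x46=70: acc |= 70<<7 -> acc=9048 shift=14 [end]
Varint 2: bytes[1:3] = D8 46 -> value 9048 (2 byte(s))
  byte[3]=0x2D cont=0 payload=0x2D=45: acc |= 45<<0 -> acc=45 shift=7 [end]
Varint 3: bytes[3:4] = 2D -> value 45 (1 byte(s))
  byte[4]=0x69 cont=0 payload=0x69=105: acc |= 105<<0 -> acc=105 shift=7 [end]
Varint 4: bytes[4:5] = 69 -> value 105 (1 byte(s))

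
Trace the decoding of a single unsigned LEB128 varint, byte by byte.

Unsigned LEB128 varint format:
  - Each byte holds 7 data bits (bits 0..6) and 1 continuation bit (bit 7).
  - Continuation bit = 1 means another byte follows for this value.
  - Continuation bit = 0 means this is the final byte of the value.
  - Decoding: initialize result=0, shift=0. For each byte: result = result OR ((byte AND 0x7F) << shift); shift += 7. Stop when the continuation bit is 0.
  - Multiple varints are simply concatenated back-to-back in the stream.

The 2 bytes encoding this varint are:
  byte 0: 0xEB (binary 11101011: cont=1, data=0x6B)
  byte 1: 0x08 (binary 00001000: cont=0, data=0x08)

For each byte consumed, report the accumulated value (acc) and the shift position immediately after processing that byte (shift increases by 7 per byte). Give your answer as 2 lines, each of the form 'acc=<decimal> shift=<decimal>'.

Answer: acc=107 shift=7
acc=1131 shift=14

Derivation:
byte 0=0xEB: payload=0x6B=107, contrib = 107<<0 = 107; acc -> 107, shift -> 7
byte 1=0x08: payload=0x08=8, contrib = 8<<7 = 1024; acc -> 1131, shift -> 14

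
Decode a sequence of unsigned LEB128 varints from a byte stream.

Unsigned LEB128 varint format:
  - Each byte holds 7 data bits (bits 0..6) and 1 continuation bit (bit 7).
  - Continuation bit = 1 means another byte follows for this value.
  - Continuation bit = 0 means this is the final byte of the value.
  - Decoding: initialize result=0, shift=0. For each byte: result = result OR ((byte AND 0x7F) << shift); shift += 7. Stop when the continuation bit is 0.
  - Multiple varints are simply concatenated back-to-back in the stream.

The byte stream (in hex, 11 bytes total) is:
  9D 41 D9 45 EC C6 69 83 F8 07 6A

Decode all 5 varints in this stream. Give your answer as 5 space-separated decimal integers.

  byte[0]=0x9D cont=1 payload=0x1D=29: acc |= 29<<0 -> acc=29 shift=7
  byte[1]=0x41 cont=0 payload=0x41=65: acc |= 65<<7 -> acc=8349 shift=14 [end]
Varint 1: bytes[0:2] = 9D 41 -> value 8349 (2 byte(s))
  byte[2]=0xD9 cont=1 payload=0x59=89: acc |= 89<<0 -> acc=89 shift=7
  byte[3]=0x45 cont=0 payload=0x45=69: acc |= 69<<7 -> acc=8921 shift=14 [end]
Varint 2: bytes[2:4] = D9 45 -> value 8921 (2 byte(s))
  byte[4]=0xEC cont=1 payload=0x6C=108: acc |= 108<<0 -> acc=108 shift=7
  byte[5]=0xC6 cont=1 payload=0x46=70: acc |= 70<<7 -> acc=9068 shift=14
  byte[6]=0x69 cont=0 payload=0x69=105: acc |= 105<<14 -> acc=1729388 shift=21 [end]
Varint 3: bytes[4:7] = EC C6 69 -> value 1729388 (3 byte(s))
  byte[7]=0x83 cont=1 payload=0x03=3: acc |= 3<<0 -> acc=3 shift=7
  byte[8]=0xF8 cont=1 payload=0x78=120: acc |= 120<<7 -> acc=15363 shift=14
  byte[9]=0x07 cont=0 payload=0x07=7: acc |= 7<<14 -> acc=130051 shift=21 [end]
Varint 4: bytes[7:10] = 83 F8 07 -> value 130051 (3 byte(s))
  byte[10]=0x6A cont=0 payload=0x6A=106: acc |= 106<<0 -> acc=106 shift=7 [end]
Varint 5: bytes[10:11] = 6A -> value 106 (1 byte(s))

Answer: 8349 8921 1729388 130051 106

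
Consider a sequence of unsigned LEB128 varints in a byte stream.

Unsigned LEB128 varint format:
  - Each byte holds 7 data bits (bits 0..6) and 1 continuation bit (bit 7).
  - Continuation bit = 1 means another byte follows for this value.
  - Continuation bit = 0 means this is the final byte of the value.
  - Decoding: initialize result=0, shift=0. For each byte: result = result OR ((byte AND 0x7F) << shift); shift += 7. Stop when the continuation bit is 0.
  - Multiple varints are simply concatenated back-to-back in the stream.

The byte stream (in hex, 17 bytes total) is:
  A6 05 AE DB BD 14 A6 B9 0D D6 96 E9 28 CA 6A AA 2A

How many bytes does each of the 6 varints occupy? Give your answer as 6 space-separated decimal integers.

  byte[0]=0xA6 cont=1 payload=0x26=38: acc |= 38<<0 -> acc=38 shift=7
  byte[1]=0x05 cont=0 payload=0x05=5: acc |= 5<<7 -> acc=678 shift=14 [end]
Varint 1: bytes[0:2] = A6 05 -> value 678 (2 byte(s))
  byte[2]=0xAE cont=1 payload=0x2E=46: acc |= 46<<0 -> acc=46 shift=7
  byte[3]=0xDB cont=1 payload=0x5B=91: acc |= 91<<7 -> acc=11694 shift=14
  byte[4]=0xBD cont=1 payload=0x3D=61: acc |= 61<<14 -> acc=1011118 shift=21
  byte[5]=0x14 cont=0 payload=0x14=20: acc |= 20<<21 -> acc=42954158 shift=28 [end]
Varint 2: bytes[2:6] = AE DB BD 14 -> value 42954158 (4 byte(s))
  byte[6]=0xA6 cont=1 payload=0x26=38: acc |= 38<<0 -> acc=38 shift=7
  byte[7]=0xB9 cont=1 payload=0x39=57: acc |= 57<<7 -> acc=7334 shift=14
  byte[8]=0x0D cont=0 payload=0x0D=13: acc |= 13<<14 -> acc=220326 shift=21 [end]
Varint 3: bytes[6:9] = A6 B9 0D -> value 220326 (3 byte(s))
  byte[9]=0xD6 cont=1 payload=0x56=86: acc |= 86<<0 -> acc=86 shift=7
  byte[10]=0x96 cont=1 payload=0x16=22: acc |= 22<<7 -> acc=2902 shift=14
  byte[11]=0xE9 cont=1 payload=0x69=105: acc |= 105<<14 -> acc=1723222 shift=21
  byte[12]=0x28 cont=0 payload=0x28=40: acc |= 40<<21 -> acc=85609302 shift=28 [end]
Varint 4: bytes[9:13] = D6 96 E9 28 -> value 85609302 (4 byte(s))
  byte[13]=0xCA cont=1 payload=0x4A=74: acc |= 74<<0 -> acc=74 shift=7
  byte[14]=0x6A cont=0 payload=0x6A=106: acc |= 106<<7 -> acc=13642 shift=14 [end]
Varint 5: bytes[13:15] = CA 6A -> value 13642 (2 byte(s))
  byte[15]=0xAA cont=1 payload=0x2A=42: acc |= 42<<0 -> acc=42 shift=7
  byte[16]=0x2A cont=0 payload=0x2A=42: acc |= 42<<7 -> acc=5418 shift=14 [end]
Varint 6: bytes[15:17] = AA 2A -> value 5418 (2 byte(s))

Answer: 2 4 3 4 2 2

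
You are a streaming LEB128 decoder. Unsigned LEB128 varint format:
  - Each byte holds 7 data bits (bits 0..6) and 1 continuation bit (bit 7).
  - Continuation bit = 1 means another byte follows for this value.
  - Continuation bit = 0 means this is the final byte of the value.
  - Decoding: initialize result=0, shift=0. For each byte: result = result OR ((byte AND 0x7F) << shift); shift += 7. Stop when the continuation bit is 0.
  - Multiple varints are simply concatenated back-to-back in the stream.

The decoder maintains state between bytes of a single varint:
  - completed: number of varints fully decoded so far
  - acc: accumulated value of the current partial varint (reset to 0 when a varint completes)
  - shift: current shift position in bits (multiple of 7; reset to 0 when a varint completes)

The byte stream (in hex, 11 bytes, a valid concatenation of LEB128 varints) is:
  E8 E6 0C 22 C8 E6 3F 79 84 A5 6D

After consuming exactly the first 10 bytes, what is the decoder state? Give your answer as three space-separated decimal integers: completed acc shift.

Answer: 4 4740 14

Derivation:
byte[0]=0xE8 cont=1 payload=0x68: acc |= 104<<0 -> completed=0 acc=104 shift=7
byte[1]=0xE6 cont=1 payload=0x66: acc |= 102<<7 -> completed=0 acc=13160 shift=14
byte[2]=0x0C cont=0 payload=0x0C: varint #1 complete (value=209768); reset -> completed=1 acc=0 shift=0
byte[3]=0x22 cont=0 payload=0x22: varint #2 complete (value=34); reset -> completed=2 acc=0 shift=0
byte[4]=0xC8 cont=1 payload=0x48: acc |= 72<<0 -> completed=2 acc=72 shift=7
byte[5]=0xE6 cont=1 payload=0x66: acc |= 102<<7 -> completed=2 acc=13128 shift=14
byte[6]=0x3F cont=0 payload=0x3F: varint #3 complete (value=1045320); reset -> completed=3 acc=0 shift=0
byte[7]=0x79 cont=0 payload=0x79: varint #4 complete (value=121); reset -> completed=4 acc=0 shift=0
byte[8]=0x84 cont=1 payload=0x04: acc |= 4<<0 -> completed=4 acc=4 shift=7
byte[9]=0xA5 cont=1 payload=0x25: acc |= 37<<7 -> completed=4 acc=4740 shift=14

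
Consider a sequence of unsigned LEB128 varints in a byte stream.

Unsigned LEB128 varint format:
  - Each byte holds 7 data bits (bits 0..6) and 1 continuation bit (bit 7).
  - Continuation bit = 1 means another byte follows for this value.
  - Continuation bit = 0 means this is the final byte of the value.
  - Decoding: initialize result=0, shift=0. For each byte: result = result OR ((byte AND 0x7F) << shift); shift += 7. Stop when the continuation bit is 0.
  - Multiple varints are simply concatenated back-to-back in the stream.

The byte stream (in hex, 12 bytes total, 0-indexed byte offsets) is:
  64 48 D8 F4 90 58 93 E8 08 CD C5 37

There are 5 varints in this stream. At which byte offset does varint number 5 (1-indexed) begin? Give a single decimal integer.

Answer: 9

Derivation:
  byte[0]=0x64 cont=0 payload=0x64=100: acc |= 100<<0 -> acc=100 shift=7 [end]
Varint 1: bytes[0:1] = 64 -> value 100 (1 byte(s))
  byte[1]=0x48 cont=0 payload=0x48=72: acc |= 72<<0 -> acc=72 shift=7 [end]
Varint 2: bytes[1:2] = 48 -> value 72 (1 byte(s))
  byte[2]=0xD8 cont=1 payload=0x58=88: acc |= 88<<0 -> acc=88 shift=7
  byte[3]=0xF4 cont=1 payload=0x74=116: acc |= 116<<7 -> acc=14936 shift=14
  byte[4]=0x90 cont=1 payload=0x10=16: acc |= 16<<14 -> acc=277080 shift=21
  byte[5]=0x58 cont=0 payload=0x58=88: acc |= 88<<21 -> acc=184826456 shift=28 [end]
Varint 3: bytes[2:6] = D8 F4 90 58 -> value 184826456 (4 byte(s))
  byte[6]=0x93 cont=1 payload=0x13=19: acc |= 19<<0 -> acc=19 shift=7
  byte[7]=0xE8 cont=1 payload=0x68=104: acc |= 104<<7 -> acc=13331 shift=14
  byte[8]=0x08 cont=0 payload=0x08=8: acc |= 8<<14 -> acc=144403 shift=21 [end]
Varint 4: bytes[6:9] = 93 E8 08 -> value 144403 (3 byte(s))
  byte[9]=0xCD cont=1 payload=0x4D=77: acc |= 77<<0 -> acc=77 shift=7
  byte[10]=0xC5 cont=1 payload=0x45=69: acc |= 69<<7 -> acc=8909 shift=14
  byte[11]=0x37 cont=0 payload=0x37=55: acc |= 55<<14 -> acc=910029 shift=21 [end]
Varint 5: bytes[9:12] = CD C5 37 -> value 910029 (3 byte(s))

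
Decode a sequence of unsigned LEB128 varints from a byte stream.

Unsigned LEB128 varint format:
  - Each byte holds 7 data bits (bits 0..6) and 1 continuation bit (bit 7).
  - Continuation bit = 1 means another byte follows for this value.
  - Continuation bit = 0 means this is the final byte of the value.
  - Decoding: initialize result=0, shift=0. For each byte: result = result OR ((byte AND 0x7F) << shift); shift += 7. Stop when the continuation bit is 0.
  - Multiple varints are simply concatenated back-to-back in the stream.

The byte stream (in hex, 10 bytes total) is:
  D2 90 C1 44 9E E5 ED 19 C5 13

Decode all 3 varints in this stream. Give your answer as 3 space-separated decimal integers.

Answer: 143673426 54227614 2501

Derivation:
  byte[0]=0xD2 cont=1 payload=0x52=82: acc |= 82<<0 -> acc=82 shift=7
  byte[1]=0x90 cont=1 payload=0x10=16: acc |= 16<<7 -> acc=2130 shift=14
  byte[2]=0xC1 cont=1 payload=0x41=65: acc |= 65<<14 -> acc=1067090 shift=21
  byte[3]=0x44 cont=0 payload=0x44=68: acc |= 68<<21 -> acc=143673426 shift=28 [end]
Varint 1: bytes[0:4] = D2 90 C1 44 -> value 143673426 (4 byte(s))
  byte[4]=0x9E cont=1 payload=0x1E=30: acc |= 30<<0 -> acc=30 shift=7
  byte[5]=0xE5 cont=1 payload=0x65=101: acc |= 101<<7 -> acc=12958 shift=14
  byte[6]=0xED cont=1 payload=0x6D=109: acc |= 109<<14 -> acc=1798814 shift=21
  byte[7]=0x19 cont=0 payload=0x19=25: acc |= 25<<21 -> acc=54227614 shift=28 [end]
Varint 2: bytes[4:8] = 9E E5 ED 19 -> value 54227614 (4 byte(s))
  byte[8]=0xC5 cont=1 payload=0x45=69: acc |= 69<<0 -> acc=69 shift=7
  byte[9]=0x13 cont=0 payload=0x13=19: acc |= 19<<7 -> acc=2501 shift=14 [end]
Varint 3: bytes[8:10] = C5 13 -> value 2501 (2 byte(s))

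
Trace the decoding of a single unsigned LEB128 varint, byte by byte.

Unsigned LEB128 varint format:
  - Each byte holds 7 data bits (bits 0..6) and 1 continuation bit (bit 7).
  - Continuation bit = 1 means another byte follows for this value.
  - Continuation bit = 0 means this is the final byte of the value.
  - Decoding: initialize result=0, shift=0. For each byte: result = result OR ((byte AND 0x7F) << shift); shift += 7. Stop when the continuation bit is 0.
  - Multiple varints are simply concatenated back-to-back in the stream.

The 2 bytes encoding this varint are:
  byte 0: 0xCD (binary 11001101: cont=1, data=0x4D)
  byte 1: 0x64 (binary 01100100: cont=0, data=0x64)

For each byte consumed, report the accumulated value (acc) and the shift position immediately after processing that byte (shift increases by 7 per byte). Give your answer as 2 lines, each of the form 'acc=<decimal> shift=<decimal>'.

byte 0=0xCD: payload=0x4D=77, contrib = 77<<0 = 77; acc -> 77, shift -> 7
byte 1=0x64: payload=0x64=100, contrib = 100<<7 = 12800; acc -> 12877, shift -> 14

Answer: acc=77 shift=7
acc=12877 shift=14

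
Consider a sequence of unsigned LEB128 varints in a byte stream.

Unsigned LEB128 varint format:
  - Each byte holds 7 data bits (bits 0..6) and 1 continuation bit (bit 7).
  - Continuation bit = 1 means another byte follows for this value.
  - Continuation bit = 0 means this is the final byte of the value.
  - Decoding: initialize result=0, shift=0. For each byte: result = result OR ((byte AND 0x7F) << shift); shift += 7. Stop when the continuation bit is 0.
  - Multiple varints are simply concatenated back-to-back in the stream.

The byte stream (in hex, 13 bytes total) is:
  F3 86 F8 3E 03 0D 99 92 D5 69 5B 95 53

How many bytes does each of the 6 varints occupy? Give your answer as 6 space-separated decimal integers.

Answer: 4 1 1 4 1 2

Derivation:
  byte[0]=0xF3 cont=1 payload=0x73=115: acc |= 115<<0 -> acc=115 shift=7
  byte[1]=0x86 cont=1 payload=0x06=6: acc |= 6<<7 -> acc=883 shift=14
  byte[2]=0xF8 cont=1 payload=0x78=120: acc |= 120<<14 -> acc=1966963 shift=21
  byte[3]=0x3E cont=0 payload=0x3E=62: acc |= 62<<21 -> acc=131990387 shift=28 [end]
Varint 1: bytes[0:4] = F3 86 F8 3E -> value 131990387 (4 byte(s))
  byte[4]=0x03 cont=0 payload=0x03=3: acc |= 3<<0 -> acc=3 shift=7 [end]
Varint 2: bytes[4:5] = 03 -> value 3 (1 byte(s))
  byte[5]=0x0D cont=0 payload=0x0D=13: acc |= 13<<0 -> acc=13 shift=7 [end]
Varint 3: bytes[5:6] = 0D -> value 13 (1 byte(s))
  byte[6]=0x99 cont=1 payload=0x19=25: acc |= 25<<0 -> acc=25 shift=7
  byte[7]=0x92 cont=1 payload=0x12=18: acc |= 18<<7 -> acc=2329 shift=14
  byte[8]=0xD5 cont=1 payload=0x55=85: acc |= 85<<14 -> acc=1394969 shift=21
  byte[9]=0x69 cont=0 payload=0x69=105: acc |= 105<<21 -> acc=221595929 shift=28 [end]
Varint 4: bytes[6:10] = 99 92 D5 69 -> value 221595929 (4 byte(s))
  byte[10]=0x5B cont=0 payload=0x5B=91: acc |= 91<<0 -> acc=91 shift=7 [end]
Varint 5: bytes[10:11] = 5B -> value 91 (1 byte(s))
  byte[11]=0x95 cont=1 payload=0x15=21: acc |= 21<<0 -> acc=21 shift=7
  byte[12]=0x53 cont=0 payload=0x53=83: acc |= 83<<7 -> acc=10645 shift=14 [end]
Varint 6: bytes[11:13] = 95 53 -> value 10645 (2 byte(s))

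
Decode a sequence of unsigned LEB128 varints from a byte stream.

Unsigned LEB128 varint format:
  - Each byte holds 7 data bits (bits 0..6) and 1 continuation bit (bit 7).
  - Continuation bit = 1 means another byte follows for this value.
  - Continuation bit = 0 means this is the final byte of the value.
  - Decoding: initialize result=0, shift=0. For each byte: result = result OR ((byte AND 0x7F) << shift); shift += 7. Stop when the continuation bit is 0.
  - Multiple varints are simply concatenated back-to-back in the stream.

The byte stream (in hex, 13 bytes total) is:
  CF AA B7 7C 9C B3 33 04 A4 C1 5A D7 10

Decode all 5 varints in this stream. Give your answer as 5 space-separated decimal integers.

  byte[0]=0xCF cont=1 payload=0x4F=79: acc |= 79<<0 -> acc=79 shift=7
  byte[1]=0xAA cont=1 payload=0x2A=42: acc |= 42<<7 -> acc=5455 shift=14
  byte[2]=0xB7 cont=1 payload=0x37=55: acc |= 55<<14 -> acc=906575 shift=21
  byte[3]=0x7C cont=0 payload=0x7C=124: acc |= 124<<21 -> acc=260953423 shift=28 [end]
Varint 1: bytes[0:4] = CF AA B7 7C -> value 260953423 (4 byte(s))
  byte[4]=0x9C cont=1 payload=0x1C=28: acc |= 28<<0 -> acc=28 shift=7
  byte[5]=0xB3 cont=1 payload=0x33=51: acc |= 51<<7 -> acc=6556 shift=14
  byte[6]=0x33 cont=0 payload=0x33=51: acc |= 51<<14 -> acc=842140 shift=21 [end]
Varint 2: bytes[4:7] = 9C B3 33 -> value 842140 (3 byte(s))
  byte[7]=0x04 cont=0 payload=0x04=4: acc |= 4<<0 -> acc=4 shift=7 [end]
Varint 3: bytes[7:8] = 04 -> value 4 (1 byte(s))
  byte[8]=0xA4 cont=1 payload=0x24=36: acc |= 36<<0 -> acc=36 shift=7
  byte[9]=0xC1 cont=1 payload=0x41=65: acc |= 65<<7 -> acc=8356 shift=14
  byte[10]=0x5A cont=0 payload=0x5A=90: acc |= 90<<14 -> acc=1482916 shift=21 [end]
Varint 4: bytes[8:11] = A4 C1 5A -> value 1482916 (3 byte(s))
  byte[11]=0xD7 cont=1 payload=0x57=87: acc |= 87<<0 -> acc=87 shift=7
  byte[12]=0x10 cont=0 payload=0x10=16: acc |= 16<<7 -> acc=2135 shift=14 [end]
Varint 5: bytes[11:13] = D7 10 -> value 2135 (2 byte(s))

Answer: 260953423 842140 4 1482916 2135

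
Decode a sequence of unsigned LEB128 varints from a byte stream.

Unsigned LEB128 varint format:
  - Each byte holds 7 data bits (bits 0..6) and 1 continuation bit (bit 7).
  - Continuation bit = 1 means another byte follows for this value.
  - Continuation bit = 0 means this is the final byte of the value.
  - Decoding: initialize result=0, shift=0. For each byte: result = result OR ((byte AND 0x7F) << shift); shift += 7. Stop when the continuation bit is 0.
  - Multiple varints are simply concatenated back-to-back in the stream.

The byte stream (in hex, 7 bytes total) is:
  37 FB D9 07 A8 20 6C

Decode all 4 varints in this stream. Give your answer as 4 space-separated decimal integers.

Answer: 55 126203 4136 108

Derivation:
  byte[0]=0x37 cont=0 payload=0x37=55: acc |= 55<<0 -> acc=55 shift=7 [end]
Varint 1: bytes[0:1] = 37 -> value 55 (1 byte(s))
  byte[1]=0xFB cont=1 payload=0x7B=123: acc |= 123<<0 -> acc=123 shift=7
  byte[2]=0xD9 cont=1 payload=0x59=89: acc |= 89<<7 -> acc=11515 shift=14
  byte[3]=0x07 cont=0 payload=0x07=7: acc |= 7<<14 -> acc=126203 shift=21 [end]
Varint 2: bytes[1:4] = FB D9 07 -> value 126203 (3 byte(s))
  byte[4]=0xA8 cont=1 payload=0x28=40: acc |= 40<<0 -> acc=40 shift=7
  byte[5]=0x20 cont=0 payload=0x20=32: acc |= 32<<7 -> acc=4136 shift=14 [end]
Varint 3: bytes[4:6] = A8 20 -> value 4136 (2 byte(s))
  byte[6]=0x6C cont=0 payload=0x6C=108: acc |= 108<<0 -> acc=108 shift=7 [end]
Varint 4: bytes[6:7] = 6C -> value 108 (1 byte(s))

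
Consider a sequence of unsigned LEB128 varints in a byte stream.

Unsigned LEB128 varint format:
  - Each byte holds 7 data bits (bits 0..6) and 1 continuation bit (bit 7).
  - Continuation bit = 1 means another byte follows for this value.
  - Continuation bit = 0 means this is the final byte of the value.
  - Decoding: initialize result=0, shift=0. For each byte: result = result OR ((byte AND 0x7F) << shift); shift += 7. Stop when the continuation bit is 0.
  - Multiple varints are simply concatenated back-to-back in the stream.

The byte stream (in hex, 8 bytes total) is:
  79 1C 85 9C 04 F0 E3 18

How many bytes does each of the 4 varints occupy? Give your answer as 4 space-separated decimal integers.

  byte[0]=0x79 cont=0 payload=0x79=121: acc |= 121<<0 -> acc=121 shift=7 [end]
Varint 1: bytes[0:1] = 79 -> value 121 (1 byte(s))
  byte[1]=0x1C cont=0 payload=0x1C=28: acc |= 28<<0 -> acc=28 shift=7 [end]
Varint 2: bytes[1:2] = 1C -> value 28 (1 byte(s))
  byte[2]=0x85 cont=1 payload=0x05=5: acc |= 5<<0 -> acc=5 shift=7
  byte[3]=0x9C cont=1 payload=0x1C=28: acc |= 28<<7 -> acc=3589 shift=14
  byte[4]=0x04 cont=0 payload=0x04=4: acc |= 4<<14 -> acc=69125 shift=21 [end]
Varint 3: bytes[2:5] = 85 9C 04 -> value 69125 (3 byte(s))
  byte[5]=0xF0 cont=1 payload=0x70=112: acc |= 112<<0 -> acc=112 shift=7
  byte[6]=0xE3 cont=1 payload=0x63=99: acc |= 99<<7 -> acc=12784 shift=14
  byte[7]=0x18 cont=0 payload=0x18=24: acc |= 24<<14 -> acc=406000 shift=21 [end]
Varint 4: bytes[5:8] = F0 E3 18 -> value 406000 (3 byte(s))

Answer: 1 1 3 3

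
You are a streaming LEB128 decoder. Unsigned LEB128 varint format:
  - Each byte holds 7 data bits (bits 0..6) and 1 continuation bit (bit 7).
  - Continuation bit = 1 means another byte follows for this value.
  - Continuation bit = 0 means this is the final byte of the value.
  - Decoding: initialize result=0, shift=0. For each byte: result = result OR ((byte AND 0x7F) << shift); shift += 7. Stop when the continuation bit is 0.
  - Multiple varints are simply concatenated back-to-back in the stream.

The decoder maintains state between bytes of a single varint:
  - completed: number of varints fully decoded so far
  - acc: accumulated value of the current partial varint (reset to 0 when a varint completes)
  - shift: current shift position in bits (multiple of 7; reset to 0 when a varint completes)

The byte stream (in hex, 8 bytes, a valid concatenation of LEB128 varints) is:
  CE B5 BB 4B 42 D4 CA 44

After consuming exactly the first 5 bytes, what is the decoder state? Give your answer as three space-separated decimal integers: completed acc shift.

byte[0]=0xCE cont=1 payload=0x4E: acc |= 78<<0 -> completed=0 acc=78 shift=7
byte[1]=0xB5 cont=1 payload=0x35: acc |= 53<<7 -> completed=0 acc=6862 shift=14
byte[2]=0xBB cont=1 payload=0x3B: acc |= 59<<14 -> completed=0 acc=973518 shift=21
byte[3]=0x4B cont=0 payload=0x4B: varint #1 complete (value=158259918); reset -> completed=1 acc=0 shift=0
byte[4]=0x42 cont=0 payload=0x42: varint #2 complete (value=66); reset -> completed=2 acc=0 shift=0

Answer: 2 0 0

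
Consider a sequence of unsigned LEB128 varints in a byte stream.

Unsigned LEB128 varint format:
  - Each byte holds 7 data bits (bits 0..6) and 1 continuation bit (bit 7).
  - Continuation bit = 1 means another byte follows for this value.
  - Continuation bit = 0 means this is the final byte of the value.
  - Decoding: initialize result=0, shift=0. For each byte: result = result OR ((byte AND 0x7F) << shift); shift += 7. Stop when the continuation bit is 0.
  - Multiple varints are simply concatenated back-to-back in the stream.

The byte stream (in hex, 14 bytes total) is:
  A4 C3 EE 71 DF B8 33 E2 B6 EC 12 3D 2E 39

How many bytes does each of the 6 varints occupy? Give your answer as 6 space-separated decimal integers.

  byte[0]=0xA4 cont=1 payload=0x24=36: acc |= 36<<0 -> acc=36 shift=7
  byte[1]=0xC3 cont=1 payload=0x43=67: acc |= 67<<7 -> acc=8612 shift=14
  byte[2]=0xEE cont=1 payload=0x6E=110: acc |= 110<<14 -> acc=1810852 shift=21
  byte[3]=0x71 cont=0 payload=0x71=113: acc |= 113<<21 -> acc=238789028 shift=28 [end]
Varint 1: bytes[0:4] = A4 C3 EE 71 -> value 238789028 (4 byte(s))
  byte[4]=0xDF cont=1 payload=0x5F=95: acc |= 95<<0 -> acc=95 shift=7
  byte[5]=0xB8 cont=1 payload=0x38=56: acc |= 56<<7 -> acc=7263 shift=14
  byte[6]=0x33 cont=0 payload=0x33=51: acc |= 51<<14 -> acc=842847 shift=21 [end]
Varint 2: bytes[4:7] = DF B8 33 -> value 842847 (3 byte(s))
  byte[7]=0xE2 cont=1 payload=0x62=98: acc |= 98<<0 -> acc=98 shift=7
  byte[8]=0xB6 cont=1 payload=0x36=54: acc |= 54<<7 -> acc=7010 shift=14
  byte[9]=0xEC cont=1 payload=0x6C=108: acc |= 108<<14 -> acc=1776482 shift=21
  byte[10]=0x12 cont=0 payload=0x12=18: acc |= 18<<21 -> acc=39525218 shift=28 [end]
Varint 3: bytes[7:11] = E2 B6 EC 12 -> value 39525218 (4 byte(s))
  byte[11]=0x3D cont=0 payload=0x3D=61: acc |= 61<<0 -> acc=61 shift=7 [end]
Varint 4: bytes[11:12] = 3D -> value 61 (1 byte(s))
  byte[12]=0x2E cont=0 payload=0x2E=46: acc |= 46<<0 -> acc=46 shift=7 [end]
Varint 5: bytes[12:13] = 2E -> value 46 (1 byte(s))
  byte[13]=0x39 cont=0 payload=0x39=57: acc |= 57<<0 -> acc=57 shift=7 [end]
Varint 6: bytes[13:14] = 39 -> value 57 (1 byte(s))

Answer: 4 3 4 1 1 1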